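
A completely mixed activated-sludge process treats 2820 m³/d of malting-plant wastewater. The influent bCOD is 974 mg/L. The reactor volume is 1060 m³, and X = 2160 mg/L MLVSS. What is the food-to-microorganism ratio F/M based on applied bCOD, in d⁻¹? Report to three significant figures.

F/M ≈ 1.20 d⁻¹

F/M = applied load / biomass = Q·S₀/(V·X) = 2820 × 974 / (1060 × 2160) = 1.200 d⁻¹.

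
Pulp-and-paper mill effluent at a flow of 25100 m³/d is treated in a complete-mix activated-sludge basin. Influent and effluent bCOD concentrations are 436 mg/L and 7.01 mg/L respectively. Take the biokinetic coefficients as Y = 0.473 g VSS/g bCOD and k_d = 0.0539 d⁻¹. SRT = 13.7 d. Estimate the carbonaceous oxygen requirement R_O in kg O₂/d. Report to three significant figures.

R_O ≈ 6610 kg O₂/d

Y_obs = Y / (1 + k_d θ_c) = 0.473 / (1 + 0.0539 × 13.7) = 0.473 / 1.738 = 0.2721.
ΔS = 436 − 7.01 = 429.0 mg/L, so the substrate removal rate is 25100 × 429.0/1000 = 10768 kg bCOD/d.
Biomass synthesised: P_X = Y_obs × 10768 = 2930 kg VSS/d.
R_O = Q·ΔS − 1.42 P_X = 10768 − 4160 = 6607 kg O₂/d.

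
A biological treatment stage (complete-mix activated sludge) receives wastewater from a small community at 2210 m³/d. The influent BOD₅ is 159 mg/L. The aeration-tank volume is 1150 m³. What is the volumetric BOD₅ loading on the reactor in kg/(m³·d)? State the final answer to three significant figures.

L_v = Q S₀ / V = 2210 × 159 × 10⁻³ / 1150 = 0.3056 kg/(m³·d).

L_v ≈ 0.306 kg BOD₅/(m³·d)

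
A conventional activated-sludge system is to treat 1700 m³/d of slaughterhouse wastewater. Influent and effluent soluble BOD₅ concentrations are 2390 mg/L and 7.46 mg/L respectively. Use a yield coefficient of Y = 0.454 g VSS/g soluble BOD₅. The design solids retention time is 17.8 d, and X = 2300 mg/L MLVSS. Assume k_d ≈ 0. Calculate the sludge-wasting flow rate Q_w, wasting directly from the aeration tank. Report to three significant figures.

With k_d = 0 the design equation reduces to V = Y Q (S₀−S) θ_c / X = 0.454 × 1700 × (2390 − 7.46) × 17.8 / 2300 = 14231 m³.
For wasting at MLVSS concentration, Q_w = V/θ_c = 14231/17.8 = 799.5 m³/d.

Q_w ≈ 799 m³/d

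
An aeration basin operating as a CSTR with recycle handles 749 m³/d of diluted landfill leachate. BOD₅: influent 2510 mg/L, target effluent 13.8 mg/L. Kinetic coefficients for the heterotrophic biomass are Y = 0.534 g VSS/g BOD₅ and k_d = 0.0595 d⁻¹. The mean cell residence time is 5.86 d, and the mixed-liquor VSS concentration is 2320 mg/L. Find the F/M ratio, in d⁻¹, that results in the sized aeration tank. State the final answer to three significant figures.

Steady-state biomass mass balance: V·X·(1 + k_d·θ_c) = Y·Q·(S₀ − S)·θ_c, so V = 0.534 × 749 × (2510 − 13.8) × 5.86 / [2320 × (1 + 0.0595 × 5.86)] = 5.85×10^6 / 3129 = 1870 m³.
F/M = applied load / biomass = Q·S₀/(V·X) = 749 × 2510 / (1870 × 2320) = 0.4334 d⁻¹.

F/M ≈ 0.433 d⁻¹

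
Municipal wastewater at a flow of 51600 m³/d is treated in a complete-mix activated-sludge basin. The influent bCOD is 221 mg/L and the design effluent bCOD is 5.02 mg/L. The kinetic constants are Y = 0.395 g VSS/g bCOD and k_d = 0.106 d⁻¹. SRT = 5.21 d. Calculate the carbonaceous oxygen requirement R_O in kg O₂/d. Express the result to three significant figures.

Y_obs = Y / (1 + k_d θ_c) = 0.395 / (1 + 0.106 × 5.21) = 0.395 / 1.552 = 0.2545.
Mass of bCOD removed per day: Q(S₀ − S) = 51600 × 216.0 g/m³ = 11145 kg/d.
P_X = Y_obs·Q·(S₀ − S) = 0.2545 × 11145 = 2836 kg VSS/d.
R_O = Q·ΔS − 1.42 P_X = 11145 − 4027 = 7118 kg O₂/d.

R_O ≈ 7120 kg O₂/d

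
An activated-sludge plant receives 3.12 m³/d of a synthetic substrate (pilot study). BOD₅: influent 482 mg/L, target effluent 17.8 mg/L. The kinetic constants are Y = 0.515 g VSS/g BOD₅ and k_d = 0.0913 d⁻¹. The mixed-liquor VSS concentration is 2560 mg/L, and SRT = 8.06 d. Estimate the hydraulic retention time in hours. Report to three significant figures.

τ ≈ 10.4 h

Rearranging the biomass balance for a CMAS with decay, V = Y·Q·ΔS·θ_c / [X·(1+k_d θ_c)] = 0.515 × 3.12 × (482 − 17.8) × 8.06 / [2560 × (1 + 0.0913 × 8.06)] = 6.01×10^3 / 4444 = 1.353 m³.
HRT = V/Q = 1.353 m³ / 3.12 m³·d⁻¹ = 0.4336 d × 24 = 10.41 h.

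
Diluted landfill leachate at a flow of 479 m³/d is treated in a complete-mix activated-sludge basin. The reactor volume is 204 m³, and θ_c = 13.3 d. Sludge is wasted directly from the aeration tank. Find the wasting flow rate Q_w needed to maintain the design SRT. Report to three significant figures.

For wasting at MLVSS concentration, Q_w = V/θ_c = 204.0/13.3 = 15.34 m³/d.

Q_w ≈ 15.3 m³/d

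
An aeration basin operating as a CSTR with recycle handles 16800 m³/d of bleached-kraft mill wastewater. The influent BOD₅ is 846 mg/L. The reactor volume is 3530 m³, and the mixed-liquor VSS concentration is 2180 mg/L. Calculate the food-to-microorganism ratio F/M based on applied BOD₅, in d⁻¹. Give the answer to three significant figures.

F/M ≈ 1.85 d⁻¹

Food-to-microorganism ratio F/M = Q S₀ / (V X) = 16800 × 846 / (3530 × 2180) = 1.847 d⁻¹.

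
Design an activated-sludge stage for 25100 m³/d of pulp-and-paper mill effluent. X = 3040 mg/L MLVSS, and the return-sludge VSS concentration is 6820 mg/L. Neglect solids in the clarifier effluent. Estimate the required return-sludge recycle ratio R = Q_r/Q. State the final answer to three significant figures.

R ≈ 0.804

Mass balance around the secondary clarifier (neglecting effluent solids): R = X / (X_r − X) = 3040 / (6820 − 3040) = 0.8042.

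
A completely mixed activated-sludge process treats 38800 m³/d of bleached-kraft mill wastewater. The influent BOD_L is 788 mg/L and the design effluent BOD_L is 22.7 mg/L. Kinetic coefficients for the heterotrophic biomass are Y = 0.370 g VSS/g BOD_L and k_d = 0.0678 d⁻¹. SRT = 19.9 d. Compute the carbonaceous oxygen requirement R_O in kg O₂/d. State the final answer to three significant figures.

Correct the yield for decay: Y_obs = Y/(1 + k_d θ_c) = 0.370 / (1 + 0.0678 × 19.9) = 0.370 / 2.349 = 0.1575.
Mass of BOD_L removed per day: Q(S₀ − S) = 38800 × 765.3 g/m³ = 29694 kg/d.
Net sludge production P_X = 0.1575 × 29694 = 4677 kg VSS/d.
R_O = Q·ΔS − 1.42 P_X = 29694 − 6641 = 23053 kg O₂/d.

R_O ≈ 23100 kg O₂/d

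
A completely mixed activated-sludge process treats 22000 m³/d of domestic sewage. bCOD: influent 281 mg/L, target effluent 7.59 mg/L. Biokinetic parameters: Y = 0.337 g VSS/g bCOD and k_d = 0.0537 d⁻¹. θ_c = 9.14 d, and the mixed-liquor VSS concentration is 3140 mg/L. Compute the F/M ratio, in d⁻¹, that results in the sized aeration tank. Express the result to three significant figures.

Steady-state biomass mass balance: V·X·(1 + k_d·θ_c) = Y·Q·(S₀ − S)·θ_c, so V = 0.337 × 22000 × (281 − 7.59) × 9.14 / [3140 × (1 + 0.0537 × 9.14)] = 1.85×10^7 / 4681 = 3958 m³.
F/M = applied load / biomass = Q·S₀/(V·X) = 22000 × 281 / (3958 × 3140) = 0.4974 d⁻¹.

F/M ≈ 0.497 d⁻¹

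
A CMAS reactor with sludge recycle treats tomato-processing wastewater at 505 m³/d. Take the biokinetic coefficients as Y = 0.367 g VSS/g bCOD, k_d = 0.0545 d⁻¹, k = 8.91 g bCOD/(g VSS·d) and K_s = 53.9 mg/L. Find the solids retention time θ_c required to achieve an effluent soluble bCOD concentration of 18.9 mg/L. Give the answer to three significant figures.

From 1/θ_c = Y·k·S/(K_s + S) − k_d: Y·k·S/(K_s+S) = 0.367 × 8.91 × 18.9 / (53.9 + 18.9) = 0.8489 d⁻¹.
1/θ_c = 0.8489 − 0.0545 = 0.7944 d⁻¹, so θ_c = 1.259 d.

θ_c ≈ 1.26 d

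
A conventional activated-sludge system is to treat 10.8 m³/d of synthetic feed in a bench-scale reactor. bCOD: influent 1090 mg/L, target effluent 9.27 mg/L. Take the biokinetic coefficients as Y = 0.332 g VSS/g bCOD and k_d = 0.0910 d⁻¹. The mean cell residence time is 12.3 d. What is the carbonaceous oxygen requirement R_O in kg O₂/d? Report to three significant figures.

R_O ≈ 9.08 kg O₂/d

Observed yield with endogenous decay: Y_obs = Y / (1 + k_d·θ_c) = 0.332 / (1 + 0.0910 × 12.3) = 0.332 / 2.119 = 0.1567 g VSS/g bCOD.
ΔS = 1090 − 9.27 = 1081 mg/L, so the substrate removal rate is 10.8 × 1081/1000 = 11.67 kg bCOD/d.
P_X = Y_obs·Q·(S₀ − S) = 0.1567 × 11.67 = 1.828 kg VSS/d.
R_O = Q·ΔS − 1.42 P_X = 11.67 − 2.596 = 9.075 kg O₂/d.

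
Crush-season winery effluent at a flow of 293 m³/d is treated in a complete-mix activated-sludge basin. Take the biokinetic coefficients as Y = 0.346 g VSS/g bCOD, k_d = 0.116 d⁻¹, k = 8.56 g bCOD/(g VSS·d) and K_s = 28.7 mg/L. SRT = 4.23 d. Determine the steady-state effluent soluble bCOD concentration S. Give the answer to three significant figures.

S ≈ 3.88 mg/L

Effluent substrate depends only on kinetics and SRT: S = K_s(1 + k_d θ_c) / [θ_c(Yk − k_d) − 1] = 28.7 × (1 + 0.116 × 4.23) / [4.23 × (0.346 × 8.56 − 0.116) − 1] = 42.78 / 11.04 = 3.876 mg/L.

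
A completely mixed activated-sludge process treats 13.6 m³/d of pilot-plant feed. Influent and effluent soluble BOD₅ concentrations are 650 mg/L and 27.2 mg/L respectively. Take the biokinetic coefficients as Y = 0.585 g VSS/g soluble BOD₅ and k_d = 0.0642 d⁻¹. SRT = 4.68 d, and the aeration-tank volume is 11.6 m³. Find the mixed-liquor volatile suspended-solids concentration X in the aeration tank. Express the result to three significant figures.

From V·X·(1 + k_d·θ_c) = Y·Q·(S₀ − S)·θ_c: X = 0.585 × 13.6 × (650 − 27.2) × 4.68 / [11.6 × (1 + 0.0642 × 4.68)] = 1537 mg/L.

X ≈ 1540 mg/L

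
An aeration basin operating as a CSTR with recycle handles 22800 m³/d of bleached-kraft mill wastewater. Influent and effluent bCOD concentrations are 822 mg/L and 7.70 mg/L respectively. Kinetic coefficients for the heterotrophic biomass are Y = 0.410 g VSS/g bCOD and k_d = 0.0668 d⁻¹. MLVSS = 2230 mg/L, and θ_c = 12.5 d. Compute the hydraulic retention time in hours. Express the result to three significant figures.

Steady-state biomass mass balance: V·X·(1 + k_d·θ_c) = Y·Q·(S₀ − S)·θ_c, so V = 0.410 × 22800 × (822 − 7.70) × 12.5 / [2230 × (1 + 0.0668 × 12.5)] = 9.52×10^7 / 4092 = 23253 m³.
HRT = V/Q = 23253 m³ / 22800 m³·d⁻¹ = 1.020 d × 24 = 24.48 h.

τ ≈ 24.5 h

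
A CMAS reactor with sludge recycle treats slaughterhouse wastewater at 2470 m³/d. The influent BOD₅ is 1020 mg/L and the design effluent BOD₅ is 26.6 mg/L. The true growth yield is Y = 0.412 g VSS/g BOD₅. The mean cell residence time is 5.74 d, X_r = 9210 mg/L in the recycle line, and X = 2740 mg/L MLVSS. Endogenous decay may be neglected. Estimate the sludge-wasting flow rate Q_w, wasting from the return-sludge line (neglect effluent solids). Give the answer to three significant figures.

Q_w ≈ 110 m³/d

With k_d = 0 the design equation reduces to V = Y Q (S₀−S) θ_c / X = 0.412 × 2470 × (1020 − 26.6) × 5.74 / 2740 = 2118 m³.
θ_c = V·X/(Q_w·X_r) when wasting from the recycle, so Q_w = V·X/(θ_c·X_r) = 2118 × 2740 / (5.74 × 9210) = 109.8 m³/d.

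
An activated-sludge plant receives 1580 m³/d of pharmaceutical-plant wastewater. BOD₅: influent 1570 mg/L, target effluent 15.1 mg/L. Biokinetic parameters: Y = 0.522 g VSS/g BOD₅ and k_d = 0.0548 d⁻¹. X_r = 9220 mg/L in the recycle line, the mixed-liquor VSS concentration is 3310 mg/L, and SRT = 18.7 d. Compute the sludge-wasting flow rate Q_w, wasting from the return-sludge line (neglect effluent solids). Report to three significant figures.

Rearranging the biomass balance for a CMAS with decay, V = Y·Q·ΔS·θ_c / [X·(1+k_d θ_c)] = 0.522 × 1580 × (1570 − 15.1) × 18.7 / [3310 × (1 + 0.0548 × 18.7)] = 2.4×10^7 / 6702 = 3578 m³.
θ_c = V·X/(Q_w·X_r) when wasting from the recycle, so Q_w = V·X/(θ_c·X_r) = 3578 × 3310 / (18.7 × 9220) = 68.70 m³/d.

Q_w ≈ 68.7 m³/d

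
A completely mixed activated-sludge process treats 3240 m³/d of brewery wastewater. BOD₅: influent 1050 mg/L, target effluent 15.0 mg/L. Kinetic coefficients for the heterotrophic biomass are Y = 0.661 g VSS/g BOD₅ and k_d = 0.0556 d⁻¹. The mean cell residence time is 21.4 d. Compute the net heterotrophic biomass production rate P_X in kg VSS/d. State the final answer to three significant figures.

Y_obs = Y / (1 + k_d θ_c) = 0.661 / (1 + 0.0556 × 21.4) = 0.661 / 2.190 = 0.3018.
Substrate removed = Q·(S₀ − S) = 3240 m³/d × (1050 − 15.0) g/m³ = 3.35×10^6 g/d = 3353 kg/d.
P_X = Y_obs · Q(S₀ − S) = 0.3018 × 3353 = 1012 kg VSS/d.

P_X ≈ 1010 kg VSS/d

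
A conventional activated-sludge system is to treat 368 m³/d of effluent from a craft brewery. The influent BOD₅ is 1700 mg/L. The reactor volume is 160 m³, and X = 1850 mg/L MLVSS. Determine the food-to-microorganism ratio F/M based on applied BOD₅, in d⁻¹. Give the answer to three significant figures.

F/M ≈ 2.11 d⁻¹

F/M = Q·S₀ / (V·X) = 368 × 1700 / (160.0 × 1850) = 2.114 g BOD₅·(g VSS·d)⁻¹.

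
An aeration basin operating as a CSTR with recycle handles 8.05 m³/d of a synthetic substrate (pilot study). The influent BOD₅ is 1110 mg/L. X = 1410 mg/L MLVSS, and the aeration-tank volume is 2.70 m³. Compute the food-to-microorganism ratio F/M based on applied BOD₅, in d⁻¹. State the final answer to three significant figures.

F/M ≈ 2.35 d⁻¹

F/M = Q·S₀ / (V·X) = 8.05 × 1110 / (2.700 × 1410) = 2.347 g BOD₅·(g VSS·d)⁻¹.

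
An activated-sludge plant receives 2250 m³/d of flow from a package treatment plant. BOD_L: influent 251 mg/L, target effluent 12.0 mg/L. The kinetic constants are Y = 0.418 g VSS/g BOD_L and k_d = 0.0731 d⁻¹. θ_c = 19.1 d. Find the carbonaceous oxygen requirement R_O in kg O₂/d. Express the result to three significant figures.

Y_obs = Y / (1 + k_d θ_c) = 0.418 / (1 + 0.0731 × 19.1) = 0.418 / 2.396 = 0.1744.
Substrate removed = Q·(S₀ − S) = 2250 m³/d × (251 − 12.0) g/m³ = 5.38×10^5 g/d = 537.8 kg/d.
Net sludge production P_X = 0.1744 × 537.8 = 93.81 kg VSS/d.
Carbonaceous O₂ demand = substrate oxidised − cell-mass equivalent = 537.8 − 1.42 × 93.81 = 404.5 kg O₂/d.

R_O ≈ 405 kg O₂/d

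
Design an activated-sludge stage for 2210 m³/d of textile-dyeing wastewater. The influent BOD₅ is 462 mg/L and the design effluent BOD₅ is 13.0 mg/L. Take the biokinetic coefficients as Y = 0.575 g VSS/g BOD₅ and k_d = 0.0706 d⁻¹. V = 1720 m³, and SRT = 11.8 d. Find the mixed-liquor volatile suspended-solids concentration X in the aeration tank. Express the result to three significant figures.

X ≈ 2140 mg/L

From V·X·(1 + k_d·θ_c) = Y·Q·(S₀ − S)·θ_c: X = 0.575 × 2210 × (462 − 13.0) × 11.8 / [1720 × (1 + 0.0706 × 11.8)] = 2135 mg/L.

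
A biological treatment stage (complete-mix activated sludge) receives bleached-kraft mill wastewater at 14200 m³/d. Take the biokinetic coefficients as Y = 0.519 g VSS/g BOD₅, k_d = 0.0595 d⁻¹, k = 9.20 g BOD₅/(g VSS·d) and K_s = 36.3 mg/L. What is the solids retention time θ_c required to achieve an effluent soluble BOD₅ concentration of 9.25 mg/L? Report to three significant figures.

θ_c ≈ 1.10 d

From 1/θ_c = Y·k·S/(K_s + S) − k_d: Y·k·S/(K_s+S) = 0.519 × 9.20 × 9.25 / (36.3 + 9.25) = 0.9696 d⁻¹.
Then 1/θ_c = μ − k_d = 0.9696 − 0.0595 = 0.9101 d⁻¹, giving θ_c = 1.099 d.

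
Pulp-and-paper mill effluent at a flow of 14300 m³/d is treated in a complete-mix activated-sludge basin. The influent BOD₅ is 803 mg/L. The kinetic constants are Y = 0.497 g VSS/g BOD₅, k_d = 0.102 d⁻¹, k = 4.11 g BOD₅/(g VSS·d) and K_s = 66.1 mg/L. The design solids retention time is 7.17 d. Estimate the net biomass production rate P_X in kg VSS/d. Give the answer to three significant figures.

P_X ≈ 3260 kg VSS/d

From the Monod/SRT balance for a CMAS, S = K_s·(1+k_d θ_c)/[θ_c·(Y k − k_d) − 1] = 66.1 × (1 + 0.102 × 7.17) / [7.17 × (0.497 × 4.11 − 0.102) − 1] = 114.4 / 12.91 = 8.861 mg/L.
The observed yield is Y_obs = Y/(1 + k_d·θ_c) = 0.497 / (1 + 0.102 × 7.17) = 0.497 / 1.731 = 0.2871 g VSS per g BOD₅ removed.
ΔS = 803 − 8.86 = 794.1 mg/L, so the substrate removal rate is 14300 × 794.1/1000 = 11356 kg BOD₅/d.
Net biomass production P_X = Y_obs × Q·(S₀ − S) = 0.2871 × 11356 = 3260 kg VSS/d.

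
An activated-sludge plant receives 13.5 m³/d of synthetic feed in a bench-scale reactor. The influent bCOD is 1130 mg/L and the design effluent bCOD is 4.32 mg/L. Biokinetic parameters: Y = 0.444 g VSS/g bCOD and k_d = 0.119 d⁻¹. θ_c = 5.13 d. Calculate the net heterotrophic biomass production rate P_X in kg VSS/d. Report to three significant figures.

P_X ≈ 4.19 kg VSS/d

Y_obs = Y / (1 + k_d θ_c) = 0.444 / (1 + 0.119 × 5.13) = 0.444 / 1.610 = 0.2757.
Mass of bCOD removed per day: Q(S₀ − S) = 13.5 × 1126 g/m³ = 15.20 kg/d.
P_X = Y_obs · Q(S₀ − S) = 0.2757 × 15.20 = 4.190 kg VSS/d.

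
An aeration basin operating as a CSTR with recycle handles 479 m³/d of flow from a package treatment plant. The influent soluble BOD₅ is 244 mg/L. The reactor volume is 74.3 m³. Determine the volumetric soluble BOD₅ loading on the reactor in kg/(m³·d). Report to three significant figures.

L_v ≈ 1.57 kg soluble BOD₅/(m³·d)

Applied soluble BOD₅ load per unit volume = Q·S₀/V = (479 × 244/1000)/74.30 = 1.573 kg soluble BOD₅·m⁻³·d⁻¹.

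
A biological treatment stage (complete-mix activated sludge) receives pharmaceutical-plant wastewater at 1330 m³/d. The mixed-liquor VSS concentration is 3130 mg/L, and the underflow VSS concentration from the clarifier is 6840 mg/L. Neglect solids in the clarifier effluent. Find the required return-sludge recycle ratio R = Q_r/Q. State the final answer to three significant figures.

R ≈ 0.844

R = Q_r/Q = X/(X_r − X) = 3130 / (6840 − 3130) = 0.8437.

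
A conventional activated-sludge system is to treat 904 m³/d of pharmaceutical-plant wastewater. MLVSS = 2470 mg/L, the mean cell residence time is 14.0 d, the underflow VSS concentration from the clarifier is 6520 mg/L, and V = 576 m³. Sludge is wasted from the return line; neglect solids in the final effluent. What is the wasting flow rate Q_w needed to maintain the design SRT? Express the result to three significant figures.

Q_w ≈ 15.6 m³/d

Wasting from the return line (neglecting effluent solids): Q_w = V·X / (θ_c·X_r) = 576.0 × 2470 / (14.0 × 6520) = 15.59 m³/d.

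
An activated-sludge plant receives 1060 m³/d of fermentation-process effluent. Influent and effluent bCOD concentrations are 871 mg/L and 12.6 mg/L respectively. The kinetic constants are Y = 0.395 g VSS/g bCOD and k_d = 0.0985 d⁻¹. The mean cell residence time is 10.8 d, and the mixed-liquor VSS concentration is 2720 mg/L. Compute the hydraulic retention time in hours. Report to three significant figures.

From the SRT design equation V = Y Q (S₀−S) θ_c / [X (1 + k_d θ_c)] = 0.395 × 1060 × (871 − 12.6) × 10.8 / [2720 × (1 + 0.0985 × 10.8)] = 3.88×10^6 / 5614 = 691.5 m³.
τ = V/Q = 691.5/1060 = 0.6523 d, or 15.66 h.

τ ≈ 15.7 h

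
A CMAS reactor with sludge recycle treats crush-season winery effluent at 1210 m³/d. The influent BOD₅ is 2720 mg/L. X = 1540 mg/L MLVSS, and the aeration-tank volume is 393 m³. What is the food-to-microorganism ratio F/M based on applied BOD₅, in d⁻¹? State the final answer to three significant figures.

F/M = applied load / biomass = Q·S₀/(V·X) = 1210 × 2720 / (393.0 × 1540) = 5.438 d⁻¹.

F/M ≈ 5.44 d⁻¹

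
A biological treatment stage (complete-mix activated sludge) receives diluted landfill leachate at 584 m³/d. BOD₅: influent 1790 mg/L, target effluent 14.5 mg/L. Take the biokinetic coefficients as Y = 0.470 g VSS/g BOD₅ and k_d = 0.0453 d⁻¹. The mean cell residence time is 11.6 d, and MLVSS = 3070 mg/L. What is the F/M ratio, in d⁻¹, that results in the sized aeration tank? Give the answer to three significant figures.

Rearranging the biomass balance for a CMAS with decay, V = Y·Q·ΔS·θ_c / [X·(1+k_d θ_c)] = 0.470 × 584 × (1790 − 14.5) × 11.6 / [3070 × (1 + 0.0453 × 11.6)] = 5.65×10^6 / 4683 = 1207 m³.
Food-to-microorganism ratio F/M = Q S₀ / (V X) = 584 × 1790 / (1207 × 3070) = 0.2821 d⁻¹.

F/M ≈ 0.282 d⁻¹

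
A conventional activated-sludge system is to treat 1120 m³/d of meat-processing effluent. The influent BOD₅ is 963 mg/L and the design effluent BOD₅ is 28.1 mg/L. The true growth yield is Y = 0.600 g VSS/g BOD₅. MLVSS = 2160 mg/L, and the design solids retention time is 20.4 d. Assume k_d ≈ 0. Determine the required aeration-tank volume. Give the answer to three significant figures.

V ≈ 5930 m³

With k_d = 0 the design equation reduces to V = Y Q (S₀−S) θ_c / X = 0.600 × 1120 × (963 − 28.1) × 20.4 / 2160 = 5933 m³.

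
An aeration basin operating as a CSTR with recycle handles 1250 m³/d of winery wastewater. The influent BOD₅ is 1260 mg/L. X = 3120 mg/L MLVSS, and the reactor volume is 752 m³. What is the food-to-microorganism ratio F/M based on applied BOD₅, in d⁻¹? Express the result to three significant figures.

F/M ≈ 0.671 d⁻¹

F/M = Q·S₀ / (V·X) = 1250 × 1260 / (752.0 × 3120) = 0.6713 g BOD₅·(g VSS·d)⁻¹.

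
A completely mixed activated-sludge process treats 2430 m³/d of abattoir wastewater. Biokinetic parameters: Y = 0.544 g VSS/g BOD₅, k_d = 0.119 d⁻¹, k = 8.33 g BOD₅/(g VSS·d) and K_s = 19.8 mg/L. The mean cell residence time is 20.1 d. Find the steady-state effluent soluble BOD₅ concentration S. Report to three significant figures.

S ≈ 0.766 mg/L

For a completely mixed reactor with recycle the Lawrence–McCarty relation gives S = K_s·(1 + k_d·θ_c) / [θ_c·(Y·k − k_d) − 1] = 19.8 × (1 + 0.119 × 20.1) / [20.1 × (0.544 × 8.33 − 0.119) − 1] = 67.16 / 87.69 = 0.7659 mg/L.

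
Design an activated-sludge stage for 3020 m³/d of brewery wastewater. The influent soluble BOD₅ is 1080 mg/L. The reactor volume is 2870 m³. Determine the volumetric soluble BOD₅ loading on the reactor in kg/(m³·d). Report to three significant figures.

L_v ≈ 1.14 kg soluble BOD₅/(m³·d)

Applied soluble BOD₅ load per unit volume = Q·S₀/V = (3020 × 1080/1000)/2870 = 1.136 kg soluble BOD₅·m⁻³·d⁻¹.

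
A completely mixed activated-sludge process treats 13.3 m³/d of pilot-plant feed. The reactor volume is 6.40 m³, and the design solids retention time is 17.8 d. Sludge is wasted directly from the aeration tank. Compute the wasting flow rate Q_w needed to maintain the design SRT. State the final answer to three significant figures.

Wasting from the aeration tank: Q_w = V / θ_c = 6.400 / 17.8 = 0.3596 m³/d.

Q_w ≈ 0.360 m³/d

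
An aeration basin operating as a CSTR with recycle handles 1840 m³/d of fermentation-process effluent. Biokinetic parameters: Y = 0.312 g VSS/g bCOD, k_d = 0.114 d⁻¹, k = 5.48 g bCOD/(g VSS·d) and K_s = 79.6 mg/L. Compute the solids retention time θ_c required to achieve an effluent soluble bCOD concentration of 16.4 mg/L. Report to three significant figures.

θ_c ≈ 5.62 d

Specific growth rate at S = 16.4 mg/L: μ = YkS/(K_s+S) = 0.312·5.48·16.4/(79.6+16.4) = 0.2921 d⁻¹.
Then 1/θ_c = μ − k_d = 0.2921 − 0.114 = 0.1781 d⁻¹, giving θ_c = 5.615 d.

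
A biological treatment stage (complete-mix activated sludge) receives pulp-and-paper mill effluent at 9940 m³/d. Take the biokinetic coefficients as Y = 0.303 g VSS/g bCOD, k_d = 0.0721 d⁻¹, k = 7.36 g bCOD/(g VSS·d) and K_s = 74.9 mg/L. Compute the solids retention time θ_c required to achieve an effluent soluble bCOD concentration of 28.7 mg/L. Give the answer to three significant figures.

Specific growth rate at S = 28.7 mg/L: μ = YkS/(K_s+S) = 0.303·7.36·28.7/(74.9+28.7) = 0.6178 d⁻¹.
θ_c = 1/(μ − k_d) = 1/(0.6178 − 0.0721) = 1/0.5457 = 1.833 d.

θ_c ≈ 1.83 d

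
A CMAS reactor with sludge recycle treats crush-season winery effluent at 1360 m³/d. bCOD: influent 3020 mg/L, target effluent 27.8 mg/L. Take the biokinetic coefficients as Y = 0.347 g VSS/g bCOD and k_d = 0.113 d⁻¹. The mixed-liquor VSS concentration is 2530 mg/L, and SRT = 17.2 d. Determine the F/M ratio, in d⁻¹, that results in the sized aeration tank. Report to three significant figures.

Rearranging the biomass balance for a CMAS with decay, V = Y·Q·ΔS·θ_c / [X·(1+k_d θ_c)] = 0.347 × 1360 × (3020 − 27.8) × 17.2 / [2530 × (1 + 0.113 × 17.2)] = 2.43×10^7 / 7447 = 3261 m³.
F/M = applied load / biomass = Q·S₀/(V·X) = 1360 × 3020 / (3261 × 2530) = 0.4978 d⁻¹.

F/M ≈ 0.498 d⁻¹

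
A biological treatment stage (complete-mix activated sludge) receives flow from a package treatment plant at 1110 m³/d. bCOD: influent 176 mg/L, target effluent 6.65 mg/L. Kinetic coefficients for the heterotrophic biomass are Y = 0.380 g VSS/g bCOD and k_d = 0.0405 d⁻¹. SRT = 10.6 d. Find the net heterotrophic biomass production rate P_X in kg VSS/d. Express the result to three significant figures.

Observed yield with endogenous decay: Y_obs = Y / (1 + k_d·θ_c) = 0.380 / (1 + 0.0405 × 10.6) = 0.380 / 1.429 = 0.2659 g VSS/g bCOD.
Substrate removed = Q·(S₀ − S) = 1110 m³/d × (176 − 6.65) g/m³ = 1.88×10^5 g/d = 188.0 kg/d.
So the net sludge growth is P_X = 0.2659 × 188.0 = 49.98 kg VSS/d.

P_X ≈ 50.0 kg VSS/d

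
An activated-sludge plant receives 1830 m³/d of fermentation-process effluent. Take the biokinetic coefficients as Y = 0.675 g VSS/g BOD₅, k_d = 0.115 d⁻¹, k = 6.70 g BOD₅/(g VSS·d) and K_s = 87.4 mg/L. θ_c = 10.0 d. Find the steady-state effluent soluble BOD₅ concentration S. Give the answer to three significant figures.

S ≈ 4.36 mg/L

From the Monod/SRT balance for a CMAS, S = K_s·(1+k_d θ_c)/[θ_c·(Y k − k_d) − 1] = 87.4 × (1 + 0.115 × 10.0) / [10.0 × (0.675 × 6.70 − 0.115) − 1] = 187.9 / 43.08 = 4.362 mg/L.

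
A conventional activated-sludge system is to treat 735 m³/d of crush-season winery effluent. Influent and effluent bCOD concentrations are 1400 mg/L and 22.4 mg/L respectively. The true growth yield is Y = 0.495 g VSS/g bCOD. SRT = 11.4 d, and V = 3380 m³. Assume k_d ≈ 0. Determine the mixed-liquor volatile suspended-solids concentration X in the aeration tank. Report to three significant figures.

Without decay, X = Y Q (S₀−S) θ_c / V = 0.495 × 735 × (1400 − 22.4) × 11.4 / 3380 = 1690 mg/L.

X ≈ 1690 mg/L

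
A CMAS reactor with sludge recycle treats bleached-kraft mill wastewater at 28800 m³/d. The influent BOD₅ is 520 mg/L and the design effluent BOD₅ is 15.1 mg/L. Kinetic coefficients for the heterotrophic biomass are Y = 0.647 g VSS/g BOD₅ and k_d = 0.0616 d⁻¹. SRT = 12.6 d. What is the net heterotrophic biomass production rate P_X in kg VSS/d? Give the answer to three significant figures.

P_X ≈ 5300 kg VSS/d

Correct the yield for decay: Y_obs = Y/(1 + k_d θ_c) = 0.647 / (1 + 0.0616 × 12.6) = 0.647 / 1.776 = 0.3643.
Substrate removed = Q·(S₀ − S) = 28800 m³/d × (520 − 15.1) g/m³ = 1.45×10^7 g/d = 14541 kg/d.
P_X = Y_obs · Q(S₀ − S) = 0.3643 × 14541 = 5297 kg VSS/d.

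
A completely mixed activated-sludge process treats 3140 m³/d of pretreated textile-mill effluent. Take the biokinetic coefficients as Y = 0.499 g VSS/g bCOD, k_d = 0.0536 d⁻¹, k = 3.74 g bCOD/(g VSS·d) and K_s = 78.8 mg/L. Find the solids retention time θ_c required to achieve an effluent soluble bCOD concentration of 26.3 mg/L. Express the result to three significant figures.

Specific growth rate at S = 26.3 mg/L: μ = YkS/(K_s+S) = 0.499·3.74·26.3/(78.8+26.3) = 0.4670 d⁻¹.
1/θ_c = 0.4670 − 0.0536 = 0.4134 d⁻¹, so θ_c = 2.419 d.

θ_c ≈ 2.42 d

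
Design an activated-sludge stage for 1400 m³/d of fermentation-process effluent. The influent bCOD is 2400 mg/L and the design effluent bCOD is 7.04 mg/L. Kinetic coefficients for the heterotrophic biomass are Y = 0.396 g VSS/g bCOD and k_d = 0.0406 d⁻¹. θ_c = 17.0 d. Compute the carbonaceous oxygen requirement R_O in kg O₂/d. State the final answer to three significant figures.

R_O ≈ 2240 kg O₂/d

The observed yield is Y_obs = Y/(1 + k_d·θ_c) = 0.396 / (1 + 0.0406 × 17.0) = 0.396 / 1.690 = 0.2343 g VSS per g bCOD removed.
Substrate removed = Q·(S₀ − S) = 1400 m³/d × (2400 − 7.04) g/m³ = 3.35×10^6 g/d = 3350 kg/d.
Biomass synthesised: P_X = Y_obs × 3350 = 784.9 kg VSS/d.
R_O = Q·(S₀ − S) − 1.42·P_X = 3350 − 1.42 × 784.9 = 2236 kg O₂/d.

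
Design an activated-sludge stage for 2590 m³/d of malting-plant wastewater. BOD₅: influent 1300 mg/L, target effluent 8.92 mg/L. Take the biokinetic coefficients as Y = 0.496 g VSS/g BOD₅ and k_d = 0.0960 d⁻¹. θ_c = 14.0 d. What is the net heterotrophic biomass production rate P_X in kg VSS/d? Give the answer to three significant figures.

P_X ≈ 708 kg VSS/d

Correct the yield for decay: Y_obs = Y/(1 + k_d θ_c) = 0.496 / (1 + 0.0960 × 14.0) = 0.496 / 2.344 = 0.2116.
Substrate removed = Q·(S₀ − S) = 2590 m³/d × (1300 − 8.92) g/m³ = 3.34×10^6 g/d = 3344 kg/d.
So the net sludge growth is P_X = 0.2116 × 3344 = 707.6 kg VSS/d.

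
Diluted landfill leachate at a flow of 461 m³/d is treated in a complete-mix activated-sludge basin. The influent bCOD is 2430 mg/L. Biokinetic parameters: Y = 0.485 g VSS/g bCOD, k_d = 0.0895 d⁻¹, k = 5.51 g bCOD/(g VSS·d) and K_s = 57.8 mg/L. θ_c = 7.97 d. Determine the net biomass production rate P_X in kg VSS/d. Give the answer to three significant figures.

Effluent substrate depends only on kinetics and SRT: S = K_s(1 + k_d θ_c) / [θ_c(Yk − k_d) − 1] = 57.8 × (1 + 0.0895 × 7.97) / [7.97 × (0.485 × 5.51 − 0.0895) − 1] = 99.03 / 19.59 = 5.056 mg/L.
The observed yield is Y_obs = Y/(1 + k_d·θ_c) = 0.485 / (1 + 0.0895 × 7.97) = 0.485 / 1.713 = 0.2831 g VSS per g bCOD removed.
Q·(S₀ − S) = 461 × (2430 − 5.06) × 10⁻³ = 1118 kg/d removed.
So the net sludge growth is P_X = 0.2831 × 1118 = 316.5 kg VSS/d.

P_X ≈ 316 kg VSS/d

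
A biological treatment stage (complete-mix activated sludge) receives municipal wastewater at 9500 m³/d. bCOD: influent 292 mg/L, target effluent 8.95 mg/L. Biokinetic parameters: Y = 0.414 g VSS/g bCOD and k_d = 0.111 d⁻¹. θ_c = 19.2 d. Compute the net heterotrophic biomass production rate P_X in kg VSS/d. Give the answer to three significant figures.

The observed yield is Y_obs = Y/(1 + k_d·θ_c) = 0.414 / (1 + 0.111 × 19.2) = 0.414 / 3.131 = 0.1322 g VSS per g bCOD removed.
Substrate removed = Q·(S₀ − S) = 9500 m³/d × (292 − 8.95) g/m³ = 2.69×10^6 g/d = 2689 kg/d.
P_X = Y_obs · Q(S₀ − S) = 0.1322 × 2689 = 355.5 kg VSS/d.

P_X ≈ 356 kg VSS/d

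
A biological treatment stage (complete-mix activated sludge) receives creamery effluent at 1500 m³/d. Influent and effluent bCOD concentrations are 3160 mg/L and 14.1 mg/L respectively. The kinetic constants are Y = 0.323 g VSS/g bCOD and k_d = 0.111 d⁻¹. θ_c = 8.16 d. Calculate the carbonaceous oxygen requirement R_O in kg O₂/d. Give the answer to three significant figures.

R_O ≈ 3580 kg O₂/d

Y_obs = Y / (1 + k_d θ_c) = 0.323 / (1 + 0.111 × 8.16) = 0.323 / 1.906 = 0.1695.
Q·(S₀ − S) = 1500 × (3160 − 14.1) × 10⁻³ = 4719 kg/d removed.
P_X = Y_obs·Q·(S₀ − S) = 0.1695 × 4719 = 799.8 kg VSS/d.
R_O = Q·ΔS − 1.42 P_X = 4719 − 1136 = 3583 kg O₂/d.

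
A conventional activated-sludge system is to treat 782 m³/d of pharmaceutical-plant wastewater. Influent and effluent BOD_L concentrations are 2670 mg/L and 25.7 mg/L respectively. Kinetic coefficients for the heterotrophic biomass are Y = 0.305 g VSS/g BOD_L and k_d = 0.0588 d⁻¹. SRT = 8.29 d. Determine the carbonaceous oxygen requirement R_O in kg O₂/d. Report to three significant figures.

R_O ≈ 1470 kg O₂/d

Correct the yield for decay: Y_obs = Y/(1 + k_d θ_c) = 0.305 / (1 + 0.0588 × 8.29) = 0.305 / 1.487 = 0.2050.
Mass of BOD_L removed per day: Q(S₀ − S) = 782 × 2644 g/m³ = 2068 kg/d.
P_X = Y_obs·Q·(S₀ − S) = 0.2050 × 2068 = 424.0 kg VSS/d.
Carbonaceous O₂ demand = substrate oxidised − cell-mass equivalent = 2068 − 1.42 × 424.0 = 1466 kg O₂/d.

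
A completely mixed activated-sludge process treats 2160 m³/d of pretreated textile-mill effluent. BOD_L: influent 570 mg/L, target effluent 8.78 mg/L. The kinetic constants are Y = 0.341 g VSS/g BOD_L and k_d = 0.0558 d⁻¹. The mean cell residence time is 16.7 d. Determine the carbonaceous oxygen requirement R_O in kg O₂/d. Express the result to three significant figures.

R_O ≈ 908 kg O₂/d

Correct the yield for decay: Y_obs = Y/(1 + k_d θ_c) = 0.341 / (1 + 0.0558 × 16.7) = 0.341 / 1.932 = 0.1765.
Substrate removed = Q·(S₀ − S) = 2160 m³/d × (570 − 8.78) g/m³ = 1.21×10^6 g/d = 1212 kg/d.
Net sludge production P_X = 0.1765 × 1212 = 214.0 kg VSS/d.
R_O = Q·ΔS − 1.42 P_X = 1212 − 303.8 = 908.4 kg O₂/d.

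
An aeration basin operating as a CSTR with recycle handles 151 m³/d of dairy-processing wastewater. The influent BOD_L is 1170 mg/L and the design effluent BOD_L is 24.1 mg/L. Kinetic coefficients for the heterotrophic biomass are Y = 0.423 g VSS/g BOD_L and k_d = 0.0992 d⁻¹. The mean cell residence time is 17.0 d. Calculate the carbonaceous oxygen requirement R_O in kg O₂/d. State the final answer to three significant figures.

R_O ≈ 134 kg O₂/d

The observed yield is Y_obs = Y/(1 + k_d·θ_c) = 0.423 / (1 + 0.0992 × 17.0) = 0.423 / 2.686 = 0.1575 g VSS per g BOD_L removed.
Mass of BOD_L removed per day: Q(S₀ − S) = 151 × 1146 g/m³ = 173.0 kg/d.
Net sludge production P_X = 0.1575 × 173.0 = 27.25 kg VSS/d.
R_O = Q·(S₀ − S) − 1.42·P_X = 173.0 − 1.42 × 27.25 = 134.3 kg O₂/d.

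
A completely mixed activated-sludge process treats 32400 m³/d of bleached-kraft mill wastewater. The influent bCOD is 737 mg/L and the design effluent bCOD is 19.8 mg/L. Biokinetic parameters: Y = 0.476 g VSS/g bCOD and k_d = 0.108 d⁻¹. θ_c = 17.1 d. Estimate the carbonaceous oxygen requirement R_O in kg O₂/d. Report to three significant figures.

R_O ≈ 17700 kg O₂/d

The observed yield is Y_obs = Y/(1 + k_d·θ_c) = 0.476 / (1 + 0.108 × 17.1) = 0.476 / 2.847 = 0.1672 g VSS per g bCOD removed.
Substrate removed = Q·(S₀ − S) = 32400 m³/d × (737 − 19.8) g/m³ = 2.32×10^7 g/d = 23237 kg/d.
Biomass synthesised: P_X = Y_obs × 23237 = 3885 kg VSS/d.
Carbonaceous O₂ demand = substrate oxidised − cell-mass equivalent = 23237 − 1.42 × 3885 = 17720 kg O₂/d.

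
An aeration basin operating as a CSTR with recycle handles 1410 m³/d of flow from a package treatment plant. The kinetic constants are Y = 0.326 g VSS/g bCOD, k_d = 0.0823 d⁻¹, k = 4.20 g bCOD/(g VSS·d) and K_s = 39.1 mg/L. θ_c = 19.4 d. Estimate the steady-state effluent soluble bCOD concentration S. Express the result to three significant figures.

From the Monod/SRT balance for a CMAS, S = K_s·(1+k_d θ_c)/[θ_c·(Y k − k_d) − 1] = 39.1 × (1 + 0.0823 × 19.4) / [19.4 × (0.326 × 4.20 − 0.0823) − 1] = 101.5 / 23.97 = 4.236 mg/L.

S ≈ 4.24 mg/L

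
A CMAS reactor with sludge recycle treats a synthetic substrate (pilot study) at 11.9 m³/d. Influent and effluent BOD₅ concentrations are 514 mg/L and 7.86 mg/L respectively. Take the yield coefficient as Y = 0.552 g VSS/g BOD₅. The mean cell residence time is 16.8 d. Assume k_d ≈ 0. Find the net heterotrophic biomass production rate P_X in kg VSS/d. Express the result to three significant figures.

P_X ≈ 3.32 kg VSS/d

Since k_d ≈ 0, Y_obs = Y = 0.552 g VSS/g BOD₅.
ΔS = 514 − 7.86 = 506.1 mg/L, so the substrate removal rate is 11.9 × 506.1/1000 = 6.023 kg BOD₅/d.
P_X = Y_obs · Q(S₀ − S) = 0.5520 × 6.023 = 3.325 kg VSS/d.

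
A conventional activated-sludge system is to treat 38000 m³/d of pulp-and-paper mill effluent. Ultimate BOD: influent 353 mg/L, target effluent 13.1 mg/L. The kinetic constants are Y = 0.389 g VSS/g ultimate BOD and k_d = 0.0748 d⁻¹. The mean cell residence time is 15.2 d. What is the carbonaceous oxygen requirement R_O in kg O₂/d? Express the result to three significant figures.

Observed yield with endogenous decay: Y_obs = Y / (1 + k_d·θ_c) = 0.389 / (1 + 0.0748 × 15.2) = 0.389 / 2.137 = 0.1820 g VSS/g ultimate BOD.
Mass of ultimate BOD removed per day: Q(S₀ − S) = 38000 × 339.9 g/m³ = 12916 kg/d.
Biomass synthesised: P_X = Y_obs × 12916 = 2351 kg VSS/d.
R_O = Q·ΔS − 1.42 P_X = 12916 − 3339 = 9578 kg O₂/d.

R_O ≈ 9580 kg O₂/d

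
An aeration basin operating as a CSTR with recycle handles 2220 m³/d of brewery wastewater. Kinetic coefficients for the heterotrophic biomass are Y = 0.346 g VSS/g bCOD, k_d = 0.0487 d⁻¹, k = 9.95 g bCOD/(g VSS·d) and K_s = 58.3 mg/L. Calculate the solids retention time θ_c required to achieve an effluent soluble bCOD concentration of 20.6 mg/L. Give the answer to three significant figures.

At the target effluent, Y k S/(K_s+S) = 0.346×9.95×20.6/78.90 = 0.8989 d⁻¹.
θ_c = 1/(μ − k_d) = 1/(0.8989 − 0.0487) = 1/0.8502 = 1.176 d.

θ_c ≈ 1.18 d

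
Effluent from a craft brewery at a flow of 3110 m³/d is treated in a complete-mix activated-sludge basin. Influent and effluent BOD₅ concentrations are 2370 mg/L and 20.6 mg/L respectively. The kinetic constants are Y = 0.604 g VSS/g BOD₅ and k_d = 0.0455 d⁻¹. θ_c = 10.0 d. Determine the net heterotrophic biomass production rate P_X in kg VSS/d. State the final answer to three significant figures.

P_X ≈ 3030 kg VSS/d

The observed yield is Y_obs = Y/(1 + k_d·θ_c) = 0.604 / (1 + 0.0455 × 10.0) = 0.604 / 1.455 = 0.4151 g VSS per g BOD₅ removed.
Q·(S₀ − S) = 3110 × (2370 − 20.6) × 10⁻³ = 7307 kg/d removed.
Net biomass production P_X = Y_obs × Q·(S₀ − S) = 0.4151 × 7307 = 3033 kg VSS/d.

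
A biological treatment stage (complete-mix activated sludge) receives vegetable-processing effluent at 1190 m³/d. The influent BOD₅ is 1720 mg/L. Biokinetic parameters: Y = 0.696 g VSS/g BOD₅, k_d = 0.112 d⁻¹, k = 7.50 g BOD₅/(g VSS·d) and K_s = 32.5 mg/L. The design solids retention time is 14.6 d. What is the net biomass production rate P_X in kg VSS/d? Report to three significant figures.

From the Monod/SRT balance for a CMAS, S = K_s·(1+k_d θ_c)/[θ_c·(Y k − k_d) − 1] = 32.5 × (1 + 0.112 × 14.6) / [14.6 × (0.696 × 7.50 − 0.112) − 1] = 85.64 / 73.58 = 1.164 mg/L.
Correct the yield for decay: Y_obs = Y/(1 + k_d θ_c) = 0.696 / (1 + 0.112 × 14.6) = 0.696 / 2.635 = 0.2641.
Mass of BOD₅ removed per day: Q(S₀ − S) = 1190 × 1719 g/m³ = 2045 kg/d.
Biomass produced: P_X = Y_obs·Q·ΔS = 0.2641 × 2045 ≈ 540.2 kg VSS/d.

P_X ≈ 540 kg VSS/d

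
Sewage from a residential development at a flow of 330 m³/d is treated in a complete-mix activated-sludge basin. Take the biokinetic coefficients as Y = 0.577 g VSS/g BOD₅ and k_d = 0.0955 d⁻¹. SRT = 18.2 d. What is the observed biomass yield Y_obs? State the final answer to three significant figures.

Y_obs = Y / (1 + k_d θ_c) = 0.577 / (1 + 0.0955 × 18.2) = 0.577 / 2.738 = 0.2107.

Y_obs ≈ 0.211 g VSS/g BOD₅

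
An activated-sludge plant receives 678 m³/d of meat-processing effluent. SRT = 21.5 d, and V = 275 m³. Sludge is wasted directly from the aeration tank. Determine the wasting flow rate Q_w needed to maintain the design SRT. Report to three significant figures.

With mixed-liquor wasting, θ_c = V/Q_w, so Q_w = V/θ_c = 275.0/21.5 = 12.79 m³/d.

Q_w ≈ 12.8 m³/d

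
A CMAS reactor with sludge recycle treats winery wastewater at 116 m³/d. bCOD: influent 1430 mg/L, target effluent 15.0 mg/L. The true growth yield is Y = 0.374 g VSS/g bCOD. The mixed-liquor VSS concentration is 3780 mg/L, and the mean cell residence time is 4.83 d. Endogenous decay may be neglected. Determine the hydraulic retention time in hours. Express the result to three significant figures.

With k_d = 0 the design equation reduces to V = Y Q (S₀−S) θ_c / X = 0.374 × 116 × (1430 − 15.0) × 4.83 / 3780 = 78.44 m³.
Hydraulic retention time τ = V/Q = 78.44 / 116 = 0.6762 d = 16.23 h.

τ ≈ 16.2 h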